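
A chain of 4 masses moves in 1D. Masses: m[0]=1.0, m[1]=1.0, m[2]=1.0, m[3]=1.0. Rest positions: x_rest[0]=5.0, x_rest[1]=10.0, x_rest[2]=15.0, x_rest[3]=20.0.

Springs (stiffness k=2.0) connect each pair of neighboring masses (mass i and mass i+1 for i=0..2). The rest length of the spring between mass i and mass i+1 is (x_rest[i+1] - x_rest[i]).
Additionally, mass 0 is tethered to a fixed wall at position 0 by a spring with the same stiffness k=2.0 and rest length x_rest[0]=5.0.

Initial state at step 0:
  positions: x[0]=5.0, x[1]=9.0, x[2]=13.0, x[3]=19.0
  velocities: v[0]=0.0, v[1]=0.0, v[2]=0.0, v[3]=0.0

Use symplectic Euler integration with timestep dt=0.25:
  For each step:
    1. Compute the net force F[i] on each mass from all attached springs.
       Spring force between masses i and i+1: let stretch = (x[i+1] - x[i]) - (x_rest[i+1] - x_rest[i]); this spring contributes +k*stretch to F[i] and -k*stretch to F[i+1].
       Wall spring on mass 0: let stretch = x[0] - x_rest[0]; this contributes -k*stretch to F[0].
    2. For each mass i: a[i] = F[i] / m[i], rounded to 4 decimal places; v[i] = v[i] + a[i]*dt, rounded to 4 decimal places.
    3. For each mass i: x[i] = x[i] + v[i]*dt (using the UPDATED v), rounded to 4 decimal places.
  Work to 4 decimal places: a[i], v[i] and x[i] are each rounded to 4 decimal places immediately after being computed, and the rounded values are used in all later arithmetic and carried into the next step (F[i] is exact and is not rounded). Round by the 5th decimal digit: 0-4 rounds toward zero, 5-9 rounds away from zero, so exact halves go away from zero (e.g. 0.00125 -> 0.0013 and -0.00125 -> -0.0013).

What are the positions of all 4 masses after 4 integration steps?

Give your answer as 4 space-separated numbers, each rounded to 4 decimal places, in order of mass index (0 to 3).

Step 0: x=[5.0000 9.0000 13.0000 19.0000] v=[0.0000 0.0000 0.0000 0.0000]
Step 1: x=[4.8750 9.0000 13.2500 18.8750] v=[-0.5000 0.0000 1.0000 -0.5000]
Step 2: x=[4.6563 9.0156 13.6719 18.6719] v=[-0.8750 0.0625 1.6875 -0.8125]
Step 3: x=[4.4004 9.0684 14.1368 18.4688] v=[-1.0235 0.2110 1.8594 -0.8125]
Step 4: x=[4.1780 9.1712 14.5096 18.3492] v=[-0.8897 0.4112 1.4912 -0.4785]

Answer: 4.1780 9.1712 14.5096 18.3492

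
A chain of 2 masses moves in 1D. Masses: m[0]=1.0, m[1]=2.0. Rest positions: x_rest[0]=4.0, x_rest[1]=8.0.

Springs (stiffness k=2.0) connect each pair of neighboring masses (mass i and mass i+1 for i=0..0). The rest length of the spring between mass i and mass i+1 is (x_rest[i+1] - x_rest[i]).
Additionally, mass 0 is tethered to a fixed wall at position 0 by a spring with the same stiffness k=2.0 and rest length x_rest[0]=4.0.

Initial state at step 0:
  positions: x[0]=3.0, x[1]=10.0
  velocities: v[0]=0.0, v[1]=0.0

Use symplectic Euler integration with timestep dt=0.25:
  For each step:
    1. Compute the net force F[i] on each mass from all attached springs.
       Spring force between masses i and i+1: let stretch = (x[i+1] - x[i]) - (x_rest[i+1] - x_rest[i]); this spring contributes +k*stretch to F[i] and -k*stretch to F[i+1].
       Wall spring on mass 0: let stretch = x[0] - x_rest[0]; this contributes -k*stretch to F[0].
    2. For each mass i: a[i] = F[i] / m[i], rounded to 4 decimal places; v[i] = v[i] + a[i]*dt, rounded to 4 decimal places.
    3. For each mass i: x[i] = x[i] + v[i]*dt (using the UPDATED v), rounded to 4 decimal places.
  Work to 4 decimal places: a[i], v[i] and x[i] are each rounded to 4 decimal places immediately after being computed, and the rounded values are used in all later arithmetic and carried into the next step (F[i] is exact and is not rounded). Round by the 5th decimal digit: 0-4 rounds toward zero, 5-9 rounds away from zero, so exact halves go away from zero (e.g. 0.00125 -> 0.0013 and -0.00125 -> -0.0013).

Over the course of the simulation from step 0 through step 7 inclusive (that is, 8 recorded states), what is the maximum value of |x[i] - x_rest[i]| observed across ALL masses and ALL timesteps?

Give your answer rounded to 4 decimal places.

Step 0: x=[3.0000 10.0000] v=[0.0000 0.0000]
Step 1: x=[3.5000 9.8125] v=[2.0000 -0.7500]
Step 2: x=[4.3516 9.4805] v=[3.4063 -1.3281]
Step 3: x=[5.3004 9.0779] v=[3.7950 -1.6103]
Step 4: x=[6.0588 8.6892] v=[3.0336 -1.5547]
Step 5: x=[6.3887 8.3861] v=[1.3194 -1.2123]
Step 6: x=[6.1696 8.2082] v=[-0.8763 -0.7117]
Step 7: x=[5.4342 8.1529] v=[-2.9418 -0.2214]
Max displacement = 2.3887

Answer: 2.3887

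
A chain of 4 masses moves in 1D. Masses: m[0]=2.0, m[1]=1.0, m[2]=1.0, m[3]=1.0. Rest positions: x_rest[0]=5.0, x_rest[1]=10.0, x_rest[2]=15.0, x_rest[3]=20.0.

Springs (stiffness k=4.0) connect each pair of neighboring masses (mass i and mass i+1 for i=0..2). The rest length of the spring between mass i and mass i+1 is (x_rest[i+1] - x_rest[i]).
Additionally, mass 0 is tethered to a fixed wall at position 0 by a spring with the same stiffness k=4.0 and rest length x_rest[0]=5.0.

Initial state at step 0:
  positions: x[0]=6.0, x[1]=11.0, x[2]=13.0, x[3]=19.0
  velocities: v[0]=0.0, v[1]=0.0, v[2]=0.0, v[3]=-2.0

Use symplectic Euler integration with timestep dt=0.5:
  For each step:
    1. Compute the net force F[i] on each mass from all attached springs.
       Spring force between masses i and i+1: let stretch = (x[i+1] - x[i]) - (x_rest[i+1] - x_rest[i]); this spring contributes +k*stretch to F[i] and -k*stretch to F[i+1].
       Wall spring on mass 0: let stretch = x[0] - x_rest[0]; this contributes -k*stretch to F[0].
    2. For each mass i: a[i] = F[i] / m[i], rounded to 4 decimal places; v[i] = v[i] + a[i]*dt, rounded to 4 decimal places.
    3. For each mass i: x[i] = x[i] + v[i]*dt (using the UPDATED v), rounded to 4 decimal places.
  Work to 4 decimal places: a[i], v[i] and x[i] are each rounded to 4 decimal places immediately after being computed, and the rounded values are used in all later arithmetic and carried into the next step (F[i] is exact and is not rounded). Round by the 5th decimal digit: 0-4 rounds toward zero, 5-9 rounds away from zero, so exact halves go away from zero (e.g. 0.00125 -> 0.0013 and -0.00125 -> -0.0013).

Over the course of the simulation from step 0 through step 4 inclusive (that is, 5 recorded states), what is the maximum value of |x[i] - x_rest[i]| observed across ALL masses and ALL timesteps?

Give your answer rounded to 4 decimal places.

Step 0: x=[6.0000 11.0000 13.0000 19.0000] v=[0.0000 0.0000 0.0000 -2.0000]
Step 1: x=[5.5000 8.0000 17.0000 17.0000] v=[-1.0000 -6.0000 8.0000 -4.0000]
Step 2: x=[3.5000 11.5000 12.0000 20.0000] v=[-4.0000 7.0000 -10.0000 6.0000]
Step 3: x=[3.7500 7.5000 14.5000 20.0000] v=[0.5000 -8.0000 5.0000 0.0000]
Step 4: x=[4.0000 6.7500 15.5000 19.5000] v=[0.5000 -1.5000 2.0000 -1.0000]
Max displacement = 3.2500

Answer: 3.2500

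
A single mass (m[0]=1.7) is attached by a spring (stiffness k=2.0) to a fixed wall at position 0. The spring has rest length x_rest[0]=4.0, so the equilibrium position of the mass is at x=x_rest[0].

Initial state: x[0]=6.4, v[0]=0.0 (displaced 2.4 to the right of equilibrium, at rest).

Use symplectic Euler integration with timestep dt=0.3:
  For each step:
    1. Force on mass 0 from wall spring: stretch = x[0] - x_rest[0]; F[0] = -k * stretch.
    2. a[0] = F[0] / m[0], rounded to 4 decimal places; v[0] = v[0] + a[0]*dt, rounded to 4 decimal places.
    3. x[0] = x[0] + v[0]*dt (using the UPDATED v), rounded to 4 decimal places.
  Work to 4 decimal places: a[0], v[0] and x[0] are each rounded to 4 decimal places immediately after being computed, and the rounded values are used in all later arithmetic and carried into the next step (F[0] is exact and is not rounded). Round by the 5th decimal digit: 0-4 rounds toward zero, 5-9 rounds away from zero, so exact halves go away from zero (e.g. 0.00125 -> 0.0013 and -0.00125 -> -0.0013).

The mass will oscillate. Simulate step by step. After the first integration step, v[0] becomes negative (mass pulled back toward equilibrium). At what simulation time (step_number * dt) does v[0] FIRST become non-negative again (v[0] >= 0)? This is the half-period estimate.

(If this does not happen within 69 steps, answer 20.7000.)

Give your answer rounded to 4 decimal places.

Step 0: x=[6.4000] v=[0.0000]
Step 1: x=[6.1459] v=[-0.8471]
Step 2: x=[5.6646] v=[-1.6045]
Step 3: x=[5.0070] v=[-2.1920]
Step 4: x=[4.2428] v=[-2.5474]
Step 5: x=[3.4529] v=[-2.6331]
Step 6: x=[2.7209] v=[-2.4400]
Step 7: x=[2.1243] v=[-1.9886]
Step 8: x=[1.7263] v=[-1.3266]
Step 9: x=[1.5691] v=[-0.5241]
Step 10: x=[1.6693] v=[0.3339]
First v>=0 after going negative at step 10, time=3.0000

Answer: 3.0000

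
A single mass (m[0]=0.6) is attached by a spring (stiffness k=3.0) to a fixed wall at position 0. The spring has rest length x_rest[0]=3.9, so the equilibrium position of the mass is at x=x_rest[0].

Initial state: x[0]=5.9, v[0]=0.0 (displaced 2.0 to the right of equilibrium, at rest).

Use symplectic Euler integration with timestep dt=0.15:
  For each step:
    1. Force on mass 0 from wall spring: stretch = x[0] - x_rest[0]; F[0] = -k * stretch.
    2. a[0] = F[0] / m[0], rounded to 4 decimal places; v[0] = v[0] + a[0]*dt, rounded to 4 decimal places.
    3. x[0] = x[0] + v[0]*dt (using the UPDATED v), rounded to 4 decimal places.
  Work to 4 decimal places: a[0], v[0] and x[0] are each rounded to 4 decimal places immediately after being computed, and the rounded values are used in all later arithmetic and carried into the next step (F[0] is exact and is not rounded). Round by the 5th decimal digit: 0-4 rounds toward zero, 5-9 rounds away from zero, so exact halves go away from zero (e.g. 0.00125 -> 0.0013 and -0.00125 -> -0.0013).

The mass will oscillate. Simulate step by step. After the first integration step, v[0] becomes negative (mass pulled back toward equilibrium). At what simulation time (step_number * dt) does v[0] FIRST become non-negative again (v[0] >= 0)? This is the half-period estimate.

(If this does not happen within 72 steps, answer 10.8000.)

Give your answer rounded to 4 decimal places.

Answer: 1.5000

Derivation:
Step 0: x=[5.9000] v=[0.0000]
Step 1: x=[5.6750] v=[-1.5000]
Step 2: x=[5.2503] v=[-2.8313]
Step 3: x=[4.6737] v=[-3.8440]
Step 4: x=[4.0101] v=[-4.4243]
Step 5: x=[3.3341] v=[-4.5069]
Step 6: x=[2.7217] v=[-4.0825]
Step 7: x=[2.2419] v=[-3.1988]
Step 8: x=[1.9486] v=[-1.9552]
Step 9: x=[1.8748] v=[-0.4917]
Step 10: x=[2.0289] v=[1.0272]
First v>=0 after going negative at step 10, time=1.5000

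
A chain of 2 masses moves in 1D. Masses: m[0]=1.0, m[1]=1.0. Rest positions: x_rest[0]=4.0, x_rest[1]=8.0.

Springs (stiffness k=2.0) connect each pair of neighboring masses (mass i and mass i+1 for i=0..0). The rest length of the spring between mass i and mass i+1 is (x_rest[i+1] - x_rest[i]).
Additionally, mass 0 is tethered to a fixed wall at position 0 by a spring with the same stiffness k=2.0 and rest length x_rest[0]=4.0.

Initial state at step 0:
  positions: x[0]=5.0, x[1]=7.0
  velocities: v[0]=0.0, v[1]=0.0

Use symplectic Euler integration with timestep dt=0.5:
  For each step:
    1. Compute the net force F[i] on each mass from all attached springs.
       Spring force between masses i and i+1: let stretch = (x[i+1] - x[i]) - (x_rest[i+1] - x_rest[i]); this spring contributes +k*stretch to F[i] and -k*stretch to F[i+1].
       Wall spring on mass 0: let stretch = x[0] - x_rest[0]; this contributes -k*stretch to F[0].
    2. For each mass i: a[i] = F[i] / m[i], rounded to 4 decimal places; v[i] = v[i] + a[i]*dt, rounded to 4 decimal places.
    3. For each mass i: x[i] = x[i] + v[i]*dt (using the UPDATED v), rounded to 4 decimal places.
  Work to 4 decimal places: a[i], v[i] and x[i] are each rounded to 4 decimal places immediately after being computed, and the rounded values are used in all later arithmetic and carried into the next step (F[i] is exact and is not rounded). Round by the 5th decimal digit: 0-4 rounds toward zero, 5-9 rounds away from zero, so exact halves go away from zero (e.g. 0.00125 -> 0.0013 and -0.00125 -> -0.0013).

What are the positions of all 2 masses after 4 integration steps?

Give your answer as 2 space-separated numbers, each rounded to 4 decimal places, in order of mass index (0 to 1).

Step 0: x=[5.0000 7.0000] v=[0.0000 0.0000]
Step 1: x=[3.5000 8.0000] v=[-3.0000 2.0000]
Step 2: x=[2.5000 8.7500] v=[-2.0000 1.5000]
Step 3: x=[3.3750 8.3750] v=[1.7500 -0.7500]
Step 4: x=[5.0625 7.5000] v=[3.3750 -1.7500]

Answer: 5.0625 7.5000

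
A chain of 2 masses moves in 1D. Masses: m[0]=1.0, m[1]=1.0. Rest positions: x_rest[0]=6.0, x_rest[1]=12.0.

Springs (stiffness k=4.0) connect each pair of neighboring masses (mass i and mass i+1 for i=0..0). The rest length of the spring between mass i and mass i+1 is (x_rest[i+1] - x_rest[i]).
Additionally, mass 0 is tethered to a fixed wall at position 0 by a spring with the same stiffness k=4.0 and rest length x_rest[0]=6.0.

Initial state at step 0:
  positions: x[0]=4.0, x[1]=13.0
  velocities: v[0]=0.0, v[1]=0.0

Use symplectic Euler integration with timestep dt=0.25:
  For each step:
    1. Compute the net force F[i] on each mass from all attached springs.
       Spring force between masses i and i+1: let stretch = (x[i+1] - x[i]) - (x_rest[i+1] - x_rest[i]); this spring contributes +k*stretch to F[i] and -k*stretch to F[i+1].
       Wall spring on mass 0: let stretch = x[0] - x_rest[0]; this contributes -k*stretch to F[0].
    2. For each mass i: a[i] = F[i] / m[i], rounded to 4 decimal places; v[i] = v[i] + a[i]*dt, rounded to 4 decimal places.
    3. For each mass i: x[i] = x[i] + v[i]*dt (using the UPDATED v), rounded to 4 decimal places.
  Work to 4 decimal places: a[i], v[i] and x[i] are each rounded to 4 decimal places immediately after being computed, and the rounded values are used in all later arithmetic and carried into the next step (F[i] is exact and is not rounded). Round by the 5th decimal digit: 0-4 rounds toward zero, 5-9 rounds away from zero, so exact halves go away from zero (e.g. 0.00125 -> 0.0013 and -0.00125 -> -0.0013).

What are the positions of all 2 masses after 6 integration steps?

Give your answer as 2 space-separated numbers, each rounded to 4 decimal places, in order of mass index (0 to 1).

Answer: 4.7095 12.9007

Derivation:
Step 0: x=[4.0000 13.0000] v=[0.0000 0.0000]
Step 1: x=[5.2500 12.2500] v=[5.0000 -3.0000]
Step 2: x=[6.9375 11.2500] v=[6.7500 -4.0000]
Step 3: x=[7.9688 10.6719] v=[4.1250 -2.3125]
Step 4: x=[7.6836 10.9180] v=[-1.1407 0.9844]
Step 5: x=[6.2861 11.8555] v=[-5.5899 3.7500]
Step 6: x=[4.7095 12.9007] v=[-6.3066 4.1806]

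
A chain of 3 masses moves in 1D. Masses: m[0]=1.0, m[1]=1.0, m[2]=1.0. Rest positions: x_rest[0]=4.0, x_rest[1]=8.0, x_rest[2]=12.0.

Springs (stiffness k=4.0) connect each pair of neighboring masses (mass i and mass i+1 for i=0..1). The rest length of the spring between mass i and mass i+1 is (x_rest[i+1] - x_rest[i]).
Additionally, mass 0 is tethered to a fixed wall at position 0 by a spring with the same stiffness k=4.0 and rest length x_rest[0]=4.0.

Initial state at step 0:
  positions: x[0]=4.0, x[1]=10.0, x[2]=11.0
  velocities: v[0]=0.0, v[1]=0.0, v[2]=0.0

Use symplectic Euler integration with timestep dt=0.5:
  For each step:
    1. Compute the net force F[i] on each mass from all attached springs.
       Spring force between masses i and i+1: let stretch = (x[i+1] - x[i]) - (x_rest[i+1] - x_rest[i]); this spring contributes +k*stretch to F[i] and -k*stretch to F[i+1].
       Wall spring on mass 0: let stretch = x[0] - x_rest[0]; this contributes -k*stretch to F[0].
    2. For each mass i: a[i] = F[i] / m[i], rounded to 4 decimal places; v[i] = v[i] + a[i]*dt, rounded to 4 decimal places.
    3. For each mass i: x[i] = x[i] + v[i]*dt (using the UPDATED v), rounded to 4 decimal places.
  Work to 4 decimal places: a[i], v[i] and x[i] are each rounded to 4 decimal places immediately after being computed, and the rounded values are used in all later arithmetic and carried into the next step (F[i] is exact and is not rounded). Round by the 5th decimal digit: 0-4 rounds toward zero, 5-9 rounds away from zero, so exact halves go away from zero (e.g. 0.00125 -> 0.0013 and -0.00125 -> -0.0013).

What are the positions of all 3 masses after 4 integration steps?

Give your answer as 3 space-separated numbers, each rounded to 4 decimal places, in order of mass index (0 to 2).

Step 0: x=[4.0000 10.0000 11.0000] v=[0.0000 0.0000 0.0000]
Step 1: x=[6.0000 5.0000 14.0000] v=[4.0000 -10.0000 6.0000]
Step 2: x=[1.0000 10.0000 12.0000] v=[-10.0000 10.0000 -4.0000]
Step 3: x=[4.0000 8.0000 12.0000] v=[6.0000 -4.0000 0.0000]
Step 4: x=[7.0000 6.0000 12.0000] v=[6.0000 -4.0000 0.0000]

Answer: 7.0000 6.0000 12.0000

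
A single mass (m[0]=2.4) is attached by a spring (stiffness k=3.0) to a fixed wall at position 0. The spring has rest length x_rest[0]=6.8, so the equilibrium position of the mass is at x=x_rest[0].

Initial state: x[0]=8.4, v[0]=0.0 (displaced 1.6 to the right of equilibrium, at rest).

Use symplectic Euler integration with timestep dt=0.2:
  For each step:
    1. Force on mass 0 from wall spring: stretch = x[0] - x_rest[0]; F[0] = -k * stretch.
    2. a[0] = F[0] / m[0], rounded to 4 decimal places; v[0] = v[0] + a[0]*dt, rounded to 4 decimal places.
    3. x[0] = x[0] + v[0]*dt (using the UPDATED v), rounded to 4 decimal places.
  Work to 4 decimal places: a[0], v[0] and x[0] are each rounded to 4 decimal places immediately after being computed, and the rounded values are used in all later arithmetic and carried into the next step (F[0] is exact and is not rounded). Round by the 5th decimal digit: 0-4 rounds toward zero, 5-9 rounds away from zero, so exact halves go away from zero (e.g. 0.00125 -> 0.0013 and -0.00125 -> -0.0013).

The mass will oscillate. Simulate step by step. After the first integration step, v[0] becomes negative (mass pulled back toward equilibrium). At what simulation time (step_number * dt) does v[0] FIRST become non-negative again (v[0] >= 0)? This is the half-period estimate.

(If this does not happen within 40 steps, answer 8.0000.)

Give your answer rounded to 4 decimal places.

Answer: 3.0000

Derivation:
Step 0: x=[8.4000] v=[0.0000]
Step 1: x=[8.3200] v=[-0.4000]
Step 2: x=[8.1640] v=[-0.7800]
Step 3: x=[7.9398] v=[-1.1210]
Step 4: x=[7.6586] v=[-1.4060]
Step 5: x=[7.3345] v=[-1.6207]
Step 6: x=[6.9836] v=[-1.7543]
Step 7: x=[6.6236] v=[-1.8002]
Step 8: x=[6.2724] v=[-1.7561]
Step 9: x=[5.9476] v=[-1.6242]
Step 10: x=[5.6654] v=[-1.4111]
Step 11: x=[5.4399] v=[-1.1274]
Step 12: x=[5.2824] v=[-0.7874]
Step 13: x=[5.2008] v=[-0.4080]
Step 14: x=[5.1992] v=[-0.0082]
Step 15: x=[5.2776] v=[0.3920]
First v>=0 after going negative at step 15, time=3.0000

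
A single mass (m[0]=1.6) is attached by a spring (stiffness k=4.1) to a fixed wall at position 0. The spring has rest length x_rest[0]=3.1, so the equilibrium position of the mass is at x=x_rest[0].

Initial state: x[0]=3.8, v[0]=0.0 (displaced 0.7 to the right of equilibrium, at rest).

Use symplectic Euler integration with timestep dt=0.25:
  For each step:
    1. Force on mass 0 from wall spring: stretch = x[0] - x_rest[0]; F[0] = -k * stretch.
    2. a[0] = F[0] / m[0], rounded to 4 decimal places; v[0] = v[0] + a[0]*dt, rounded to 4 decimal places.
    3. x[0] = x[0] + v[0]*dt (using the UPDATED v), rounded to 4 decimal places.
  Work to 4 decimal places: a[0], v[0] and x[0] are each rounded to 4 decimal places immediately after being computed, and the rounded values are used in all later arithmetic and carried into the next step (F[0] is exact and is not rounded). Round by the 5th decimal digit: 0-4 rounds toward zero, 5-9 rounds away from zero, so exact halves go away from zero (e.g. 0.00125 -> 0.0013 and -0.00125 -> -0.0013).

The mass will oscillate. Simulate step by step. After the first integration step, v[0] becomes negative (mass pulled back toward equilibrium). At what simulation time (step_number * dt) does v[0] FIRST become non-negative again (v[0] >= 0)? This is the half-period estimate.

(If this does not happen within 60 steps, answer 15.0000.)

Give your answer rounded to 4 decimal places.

Answer: 2.0000

Derivation:
Step 0: x=[3.8000] v=[0.0000]
Step 1: x=[3.6879] v=[-0.4485]
Step 2: x=[3.4816] v=[-0.8251]
Step 3: x=[3.2142] v=[-1.0696]
Step 4: x=[2.9285] v=[-1.1428]
Step 5: x=[2.6703] v=[-1.0329]
Step 6: x=[2.4809] v=[-0.7576]
Step 7: x=[2.3907] v=[-0.3610]
Step 8: x=[2.4141] v=[0.0934]
First v>=0 after going negative at step 8, time=2.0000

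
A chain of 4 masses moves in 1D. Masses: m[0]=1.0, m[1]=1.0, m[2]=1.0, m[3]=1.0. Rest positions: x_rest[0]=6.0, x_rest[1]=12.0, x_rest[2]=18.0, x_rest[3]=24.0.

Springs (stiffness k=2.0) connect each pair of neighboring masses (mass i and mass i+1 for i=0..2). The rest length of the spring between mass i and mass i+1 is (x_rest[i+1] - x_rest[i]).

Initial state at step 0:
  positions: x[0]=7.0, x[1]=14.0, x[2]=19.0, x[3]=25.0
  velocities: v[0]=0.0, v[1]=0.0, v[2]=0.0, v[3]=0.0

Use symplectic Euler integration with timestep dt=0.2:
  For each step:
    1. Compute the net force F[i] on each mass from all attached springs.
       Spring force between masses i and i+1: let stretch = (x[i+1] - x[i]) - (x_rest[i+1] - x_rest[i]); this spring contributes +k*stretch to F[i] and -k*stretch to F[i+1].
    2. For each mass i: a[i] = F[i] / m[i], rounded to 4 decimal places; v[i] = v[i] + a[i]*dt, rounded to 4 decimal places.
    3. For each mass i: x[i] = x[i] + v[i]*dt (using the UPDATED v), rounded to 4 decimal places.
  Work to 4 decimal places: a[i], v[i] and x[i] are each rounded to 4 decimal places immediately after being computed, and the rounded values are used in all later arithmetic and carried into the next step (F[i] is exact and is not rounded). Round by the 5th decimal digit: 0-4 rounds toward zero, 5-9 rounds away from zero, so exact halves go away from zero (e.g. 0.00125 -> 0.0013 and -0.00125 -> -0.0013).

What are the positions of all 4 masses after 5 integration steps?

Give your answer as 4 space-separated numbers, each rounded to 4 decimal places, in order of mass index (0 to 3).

Answer: 7.6470 12.6939 19.4998 25.1595

Derivation:
Step 0: x=[7.0000 14.0000 19.0000 25.0000] v=[0.0000 0.0000 0.0000 0.0000]
Step 1: x=[7.0800 13.8400 19.0800 25.0000] v=[0.4000 -0.8000 0.4000 0.0000]
Step 2: x=[7.2208 13.5584 19.2144 25.0064] v=[0.7040 -1.4080 0.6720 0.0320]
Step 3: x=[7.3886 13.2223 19.3597 25.0294] v=[0.8390 -1.6806 0.7264 0.1152]
Step 4: x=[7.5431 12.9105 19.4676 25.0789] v=[0.7725 -1.5591 0.5393 0.2473]
Step 5: x=[7.6470 12.6939 19.4998 25.1595] v=[0.5195 -1.0832 0.1610 0.4028]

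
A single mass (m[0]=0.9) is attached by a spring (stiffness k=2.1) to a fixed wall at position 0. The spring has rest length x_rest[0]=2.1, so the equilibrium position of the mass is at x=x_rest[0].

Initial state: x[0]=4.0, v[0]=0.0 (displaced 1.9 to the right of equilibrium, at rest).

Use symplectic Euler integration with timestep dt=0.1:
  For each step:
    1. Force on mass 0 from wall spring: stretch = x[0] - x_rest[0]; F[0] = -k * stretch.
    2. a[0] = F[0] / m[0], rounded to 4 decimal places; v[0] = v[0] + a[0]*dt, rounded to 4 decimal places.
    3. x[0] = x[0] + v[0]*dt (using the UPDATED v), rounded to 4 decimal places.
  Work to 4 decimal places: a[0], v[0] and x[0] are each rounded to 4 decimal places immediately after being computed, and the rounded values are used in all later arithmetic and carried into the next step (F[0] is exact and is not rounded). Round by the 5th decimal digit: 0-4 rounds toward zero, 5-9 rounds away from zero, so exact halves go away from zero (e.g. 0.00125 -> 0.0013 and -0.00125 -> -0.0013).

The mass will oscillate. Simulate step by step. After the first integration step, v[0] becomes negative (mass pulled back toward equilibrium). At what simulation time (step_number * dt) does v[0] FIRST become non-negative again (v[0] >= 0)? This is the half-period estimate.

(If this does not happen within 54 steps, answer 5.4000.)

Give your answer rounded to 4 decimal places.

Answer: 2.1000

Derivation:
Step 0: x=[4.0000] v=[0.0000]
Step 1: x=[3.9557] v=[-0.4433]
Step 2: x=[3.8681] v=[-0.8763]
Step 3: x=[3.7392] v=[-1.2889]
Step 4: x=[3.5721] v=[-1.6714]
Step 5: x=[3.3706] v=[-2.0149]
Step 6: x=[3.1395] v=[-2.3114]
Step 7: x=[2.8841] v=[-2.5540]
Step 8: x=[2.6104] v=[-2.7370]
Step 9: x=[2.3248] v=[-2.8561]
Step 10: x=[2.0339] v=[-2.9086]
Step 11: x=[1.7446] v=[-2.8932]
Step 12: x=[1.4636] v=[-2.8103]
Step 13: x=[1.1974] v=[-2.6618]
Step 14: x=[0.9523] v=[-2.4512]
Step 15: x=[0.7340] v=[-2.1834]
Step 16: x=[0.5475] v=[-1.8647]
Step 17: x=[0.3973] v=[-1.5025]
Step 18: x=[0.2868] v=[-1.1052]
Step 19: x=[0.2186] v=[-0.6821]
Step 20: x=[0.1943] v=[-0.2431]
Step 21: x=[0.2145] v=[0.2016]
First v>=0 after going negative at step 21, time=2.1000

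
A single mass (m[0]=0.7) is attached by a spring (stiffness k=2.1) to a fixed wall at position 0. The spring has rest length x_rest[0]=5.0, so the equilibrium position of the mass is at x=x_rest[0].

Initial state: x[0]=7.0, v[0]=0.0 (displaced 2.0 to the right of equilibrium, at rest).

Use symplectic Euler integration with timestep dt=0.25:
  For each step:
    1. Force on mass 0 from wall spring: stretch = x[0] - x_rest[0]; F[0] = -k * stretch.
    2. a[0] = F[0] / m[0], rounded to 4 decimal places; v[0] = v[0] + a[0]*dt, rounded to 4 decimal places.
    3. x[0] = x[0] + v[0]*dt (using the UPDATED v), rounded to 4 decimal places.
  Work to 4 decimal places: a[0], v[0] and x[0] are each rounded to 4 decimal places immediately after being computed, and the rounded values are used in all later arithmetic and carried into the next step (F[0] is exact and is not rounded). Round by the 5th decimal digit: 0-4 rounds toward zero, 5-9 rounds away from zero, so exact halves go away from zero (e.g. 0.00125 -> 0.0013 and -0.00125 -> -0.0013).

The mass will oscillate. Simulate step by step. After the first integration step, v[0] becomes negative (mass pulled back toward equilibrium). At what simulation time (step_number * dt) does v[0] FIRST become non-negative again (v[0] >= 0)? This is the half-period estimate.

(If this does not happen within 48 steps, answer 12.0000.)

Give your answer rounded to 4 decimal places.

Step 0: x=[7.0000] v=[0.0000]
Step 1: x=[6.6250] v=[-1.5000]
Step 2: x=[5.9453] v=[-2.7188]
Step 3: x=[5.0884] v=[-3.4278]
Step 4: x=[4.2149] v=[-3.4941]
Step 5: x=[3.4886] v=[-2.9053]
Step 6: x=[3.0457] v=[-1.7718]
Step 7: x=[2.9692] v=[-0.3061]
Step 8: x=[3.2735] v=[1.2170]
First v>=0 after going negative at step 8, time=2.0000

Answer: 2.0000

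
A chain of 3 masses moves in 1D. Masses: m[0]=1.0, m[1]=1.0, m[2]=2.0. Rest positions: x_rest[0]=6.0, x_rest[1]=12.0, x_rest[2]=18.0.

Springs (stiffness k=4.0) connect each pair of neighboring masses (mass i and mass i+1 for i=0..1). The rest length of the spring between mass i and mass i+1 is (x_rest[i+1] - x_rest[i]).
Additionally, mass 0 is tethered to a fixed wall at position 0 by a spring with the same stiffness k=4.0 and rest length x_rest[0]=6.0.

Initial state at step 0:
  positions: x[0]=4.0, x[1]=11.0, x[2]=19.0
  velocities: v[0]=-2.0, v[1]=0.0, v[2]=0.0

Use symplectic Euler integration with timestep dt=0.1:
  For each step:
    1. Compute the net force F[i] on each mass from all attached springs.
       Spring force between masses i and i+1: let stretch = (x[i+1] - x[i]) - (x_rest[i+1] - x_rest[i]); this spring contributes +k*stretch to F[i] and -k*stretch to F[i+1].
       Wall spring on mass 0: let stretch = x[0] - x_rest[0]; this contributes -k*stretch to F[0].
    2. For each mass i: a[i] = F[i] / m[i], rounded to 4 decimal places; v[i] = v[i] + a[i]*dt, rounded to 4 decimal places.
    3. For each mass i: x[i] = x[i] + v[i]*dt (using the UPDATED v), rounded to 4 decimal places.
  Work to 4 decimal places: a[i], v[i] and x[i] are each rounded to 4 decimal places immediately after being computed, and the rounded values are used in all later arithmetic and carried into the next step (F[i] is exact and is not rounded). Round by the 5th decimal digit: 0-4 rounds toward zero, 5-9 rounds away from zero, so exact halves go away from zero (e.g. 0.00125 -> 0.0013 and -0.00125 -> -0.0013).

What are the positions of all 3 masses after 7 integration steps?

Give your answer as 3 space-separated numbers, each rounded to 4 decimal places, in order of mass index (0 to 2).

Step 0: x=[4.0000 11.0000 19.0000] v=[-2.0000 0.0000 0.0000]
Step 1: x=[3.9200 11.0400 18.9600] v=[-0.8000 0.4000 -0.4000]
Step 2: x=[3.9680 11.1120 18.8816] v=[0.4800 0.7200 -0.7840]
Step 3: x=[4.1430 11.2090 18.7678] v=[1.7504 0.9702 -1.1379]
Step 4: x=[4.4350 11.3257 18.6228] v=[2.9196 1.1673 -1.4497]
Step 5: x=[4.8252 11.4587 18.4519] v=[3.9019 1.3299 -1.7091]
Step 6: x=[5.2877 11.6061 18.2611] v=[4.6252 1.4738 -1.9077]
Step 7: x=[5.7915 11.7669 18.0572] v=[5.0375 1.6084 -2.0387]

Answer: 5.7915 11.7669 18.0572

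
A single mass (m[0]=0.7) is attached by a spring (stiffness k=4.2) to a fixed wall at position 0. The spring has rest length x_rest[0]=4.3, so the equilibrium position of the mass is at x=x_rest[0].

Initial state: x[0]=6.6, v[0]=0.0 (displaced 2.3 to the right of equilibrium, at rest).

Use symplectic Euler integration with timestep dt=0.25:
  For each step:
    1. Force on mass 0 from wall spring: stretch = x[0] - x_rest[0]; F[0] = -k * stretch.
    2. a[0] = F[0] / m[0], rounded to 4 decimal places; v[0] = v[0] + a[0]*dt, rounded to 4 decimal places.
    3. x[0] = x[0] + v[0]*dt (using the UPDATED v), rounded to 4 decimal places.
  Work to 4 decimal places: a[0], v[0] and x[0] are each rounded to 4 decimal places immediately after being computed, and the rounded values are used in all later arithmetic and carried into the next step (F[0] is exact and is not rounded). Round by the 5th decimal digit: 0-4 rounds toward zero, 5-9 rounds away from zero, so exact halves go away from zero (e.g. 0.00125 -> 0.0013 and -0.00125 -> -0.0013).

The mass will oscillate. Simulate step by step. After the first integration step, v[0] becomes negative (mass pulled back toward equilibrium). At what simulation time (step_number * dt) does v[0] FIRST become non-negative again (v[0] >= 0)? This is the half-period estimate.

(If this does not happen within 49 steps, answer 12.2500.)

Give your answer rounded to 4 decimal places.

Step 0: x=[6.6000] v=[0.0000]
Step 1: x=[5.7375] v=[-3.4500]
Step 2: x=[4.3359] v=[-5.6063]
Step 3: x=[2.9209] v=[-5.6602]
Step 4: x=[2.0230] v=[-3.5916]
Step 5: x=[1.9790] v=[-0.1761]
Step 6: x=[2.8054] v=[3.3054]
First v>=0 after going negative at step 6, time=1.5000

Answer: 1.5000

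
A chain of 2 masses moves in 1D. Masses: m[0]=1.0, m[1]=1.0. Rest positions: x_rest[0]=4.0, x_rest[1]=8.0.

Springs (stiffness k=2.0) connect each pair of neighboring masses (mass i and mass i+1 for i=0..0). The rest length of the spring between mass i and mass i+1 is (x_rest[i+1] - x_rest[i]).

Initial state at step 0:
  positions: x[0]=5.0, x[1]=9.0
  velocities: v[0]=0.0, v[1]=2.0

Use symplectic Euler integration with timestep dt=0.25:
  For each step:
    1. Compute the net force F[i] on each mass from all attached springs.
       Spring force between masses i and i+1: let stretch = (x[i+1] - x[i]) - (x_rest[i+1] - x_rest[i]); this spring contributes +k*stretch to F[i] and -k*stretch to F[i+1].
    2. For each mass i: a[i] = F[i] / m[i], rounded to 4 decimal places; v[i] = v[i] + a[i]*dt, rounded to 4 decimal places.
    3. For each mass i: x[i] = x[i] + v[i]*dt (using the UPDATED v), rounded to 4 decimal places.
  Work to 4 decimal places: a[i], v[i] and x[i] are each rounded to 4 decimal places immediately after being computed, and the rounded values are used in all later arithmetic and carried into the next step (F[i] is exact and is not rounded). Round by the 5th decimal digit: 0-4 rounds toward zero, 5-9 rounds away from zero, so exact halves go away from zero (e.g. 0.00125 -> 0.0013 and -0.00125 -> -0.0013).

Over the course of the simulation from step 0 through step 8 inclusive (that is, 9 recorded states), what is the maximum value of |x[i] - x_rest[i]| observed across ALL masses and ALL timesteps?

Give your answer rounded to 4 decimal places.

Answer: 3.4049

Derivation:
Step 0: x=[5.0000 9.0000] v=[0.0000 2.0000]
Step 1: x=[5.0000 9.5000] v=[0.0000 2.0000]
Step 2: x=[5.0625 9.9375] v=[0.2500 1.7500]
Step 3: x=[5.2344 10.2656] v=[0.6875 1.3125]
Step 4: x=[5.5352 10.4648] v=[1.2031 0.7969]
Step 5: x=[5.9522 10.5478] v=[1.6679 0.3321]
Step 6: x=[6.4436 10.5564] v=[1.9657 0.0343]
Step 7: x=[6.9491 10.5509] v=[2.0221 -0.0221]
Step 8: x=[7.4049 10.5952] v=[1.8230 0.1770]
Max displacement = 3.4049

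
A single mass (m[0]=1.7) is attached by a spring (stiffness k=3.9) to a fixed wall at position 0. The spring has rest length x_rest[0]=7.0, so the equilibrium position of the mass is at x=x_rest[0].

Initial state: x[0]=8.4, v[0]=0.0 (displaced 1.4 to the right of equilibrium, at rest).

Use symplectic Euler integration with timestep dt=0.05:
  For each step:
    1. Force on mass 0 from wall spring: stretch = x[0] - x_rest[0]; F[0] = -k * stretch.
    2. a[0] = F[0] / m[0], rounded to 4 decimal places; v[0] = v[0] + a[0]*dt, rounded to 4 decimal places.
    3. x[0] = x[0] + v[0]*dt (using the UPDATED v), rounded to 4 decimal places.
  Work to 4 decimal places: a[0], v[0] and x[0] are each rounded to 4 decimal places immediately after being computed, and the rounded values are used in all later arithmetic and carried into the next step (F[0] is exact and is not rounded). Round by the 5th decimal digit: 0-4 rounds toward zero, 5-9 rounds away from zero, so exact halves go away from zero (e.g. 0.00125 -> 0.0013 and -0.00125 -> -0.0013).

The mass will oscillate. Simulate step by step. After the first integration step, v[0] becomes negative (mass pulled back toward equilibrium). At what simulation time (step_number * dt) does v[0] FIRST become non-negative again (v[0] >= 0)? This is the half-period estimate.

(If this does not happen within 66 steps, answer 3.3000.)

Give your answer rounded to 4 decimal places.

Answer: 2.1000

Derivation:
Step 0: x=[8.4000] v=[0.0000]
Step 1: x=[8.3920] v=[-0.1606]
Step 2: x=[8.3760] v=[-0.3203]
Step 3: x=[8.3521] v=[-0.4781]
Step 4: x=[8.3204] v=[-0.6332]
Step 5: x=[8.2812] v=[-0.7847]
Step 6: x=[8.2346] v=[-0.9317]
Step 7: x=[8.1809] v=[-1.0733]
Step 8: x=[8.1205] v=[-1.2088]
Step 9: x=[8.0536] v=[-1.3373]
Step 10: x=[7.9807] v=[-1.4582]
Step 11: x=[7.9022] v=[-1.5707]
Step 12: x=[7.8185] v=[-1.6742]
Step 13: x=[7.7301] v=[-1.7681]
Step 14: x=[7.6375] v=[-1.8518]
Step 15: x=[7.5413] v=[-1.9249]
Step 16: x=[7.4420] v=[-1.9870]
Step 17: x=[7.3401] v=[-2.0377]
Step 18: x=[7.2363] v=[-2.0767]
Step 19: x=[7.1311] v=[-2.1038]
Step 20: x=[7.0252] v=[-2.1188]
Step 21: x=[6.9191] v=[-2.1217]
Step 22: x=[6.8135] v=[-2.1124]
Step 23: x=[6.7090] v=[-2.0910]
Step 24: x=[6.6061] v=[-2.0576]
Step 25: x=[6.5055] v=[-2.0124]
Step 26: x=[6.4077] v=[-1.9557]
Step 27: x=[6.3133] v=[-1.8878]
Step 28: x=[6.2229] v=[-1.8090]
Step 29: x=[6.1369] v=[-1.7199]
Step 30: x=[6.0559] v=[-1.6209]
Step 31: x=[5.9803] v=[-1.5126]
Step 32: x=[5.9105] v=[-1.3956]
Step 33: x=[5.8470] v=[-1.2706]
Step 34: x=[5.7901] v=[-1.1383]
Step 35: x=[5.7401] v=[-0.9995]
Step 36: x=[5.6974] v=[-0.8550]
Step 37: x=[5.6621] v=[-0.7056]
Step 38: x=[5.6345] v=[-0.5521]
Step 39: x=[5.6147] v=[-0.3955]
Step 40: x=[5.6029] v=[-0.2366]
Step 41: x=[5.5991] v=[-0.0763]
Step 42: x=[5.6033] v=[0.0844]
First v>=0 after going negative at step 42, time=2.1000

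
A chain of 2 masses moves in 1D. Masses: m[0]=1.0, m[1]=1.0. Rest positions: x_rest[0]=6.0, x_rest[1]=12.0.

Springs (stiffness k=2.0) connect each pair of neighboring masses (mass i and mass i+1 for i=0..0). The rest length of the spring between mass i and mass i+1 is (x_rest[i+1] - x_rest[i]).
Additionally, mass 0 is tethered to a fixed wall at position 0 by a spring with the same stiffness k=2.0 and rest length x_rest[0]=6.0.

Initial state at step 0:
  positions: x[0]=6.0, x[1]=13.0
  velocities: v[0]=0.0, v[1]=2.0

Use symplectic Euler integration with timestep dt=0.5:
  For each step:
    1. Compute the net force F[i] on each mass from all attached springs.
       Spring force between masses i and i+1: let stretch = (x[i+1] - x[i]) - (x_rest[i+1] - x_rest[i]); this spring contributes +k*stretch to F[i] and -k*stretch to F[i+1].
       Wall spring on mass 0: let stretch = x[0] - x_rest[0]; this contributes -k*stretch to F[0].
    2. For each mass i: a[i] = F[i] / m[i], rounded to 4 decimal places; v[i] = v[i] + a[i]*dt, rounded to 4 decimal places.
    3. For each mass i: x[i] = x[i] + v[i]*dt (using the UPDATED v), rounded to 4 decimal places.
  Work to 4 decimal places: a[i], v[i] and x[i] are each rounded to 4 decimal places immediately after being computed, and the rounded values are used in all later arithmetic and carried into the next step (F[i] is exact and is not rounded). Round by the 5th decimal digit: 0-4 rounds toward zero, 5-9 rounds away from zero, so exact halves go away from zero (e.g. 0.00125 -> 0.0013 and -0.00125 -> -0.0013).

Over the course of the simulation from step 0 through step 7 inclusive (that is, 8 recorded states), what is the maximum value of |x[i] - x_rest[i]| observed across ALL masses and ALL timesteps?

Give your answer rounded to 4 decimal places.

Answer: 1.5000

Derivation:
Step 0: x=[6.0000 13.0000] v=[0.0000 2.0000]
Step 1: x=[6.5000 13.5000] v=[1.0000 1.0000]
Step 2: x=[7.2500 13.5000] v=[1.5000 0.0000]
Step 3: x=[7.5000 13.3750] v=[0.5000 -0.2500]
Step 4: x=[6.9375 13.3125] v=[-1.1250 -0.1250]
Step 5: x=[6.0938 13.0625] v=[-1.6875 -0.5000]
Step 6: x=[5.6875 12.3282] v=[-0.8126 -1.4687]
Step 7: x=[5.7578 11.2735] v=[0.1406 -2.1094]
Max displacement = 1.5000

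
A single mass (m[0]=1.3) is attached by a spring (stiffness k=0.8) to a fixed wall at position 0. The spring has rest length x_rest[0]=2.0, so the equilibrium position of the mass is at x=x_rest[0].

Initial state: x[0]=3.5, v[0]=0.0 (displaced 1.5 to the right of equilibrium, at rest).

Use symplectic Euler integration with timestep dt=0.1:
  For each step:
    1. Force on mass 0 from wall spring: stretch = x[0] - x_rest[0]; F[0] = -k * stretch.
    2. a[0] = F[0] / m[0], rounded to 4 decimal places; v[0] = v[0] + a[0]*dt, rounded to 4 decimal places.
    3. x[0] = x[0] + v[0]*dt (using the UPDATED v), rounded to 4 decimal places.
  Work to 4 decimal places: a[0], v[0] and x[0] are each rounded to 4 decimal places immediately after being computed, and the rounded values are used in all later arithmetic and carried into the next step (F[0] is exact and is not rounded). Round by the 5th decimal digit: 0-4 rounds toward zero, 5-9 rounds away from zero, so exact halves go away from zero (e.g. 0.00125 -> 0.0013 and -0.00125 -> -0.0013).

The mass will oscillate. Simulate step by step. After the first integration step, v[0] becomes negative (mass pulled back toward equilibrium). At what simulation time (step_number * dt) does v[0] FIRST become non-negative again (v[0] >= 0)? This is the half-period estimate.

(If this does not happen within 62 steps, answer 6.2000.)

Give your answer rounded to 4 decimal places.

Step 0: x=[3.5000] v=[0.0000]
Step 1: x=[3.4908] v=[-0.0923]
Step 2: x=[3.4724] v=[-0.1840]
Step 3: x=[3.4449] v=[-0.2746]
Step 4: x=[3.4086] v=[-0.3635]
Step 5: x=[3.3636] v=[-0.4502]
Step 6: x=[3.3102] v=[-0.5341]
Step 7: x=[3.2487] v=[-0.6147]
Step 8: x=[3.1796] v=[-0.6915]
Step 9: x=[3.1032] v=[-0.7641]
Step 10: x=[3.0200] v=[-0.8320]
Step 11: x=[2.9305] v=[-0.8948]
Step 12: x=[2.8353] v=[-0.9521]
Step 13: x=[2.7350] v=[-1.0035]
Step 14: x=[2.6301] v=[-1.0487]
Step 15: x=[2.5214] v=[-1.0875]
Step 16: x=[2.4094] v=[-1.1196]
Step 17: x=[2.2949] v=[-1.1448]
Step 18: x=[2.1786] v=[-1.1630]
Step 19: x=[2.0612] v=[-1.1740]
Step 20: x=[1.9434] v=[-1.1778]
Step 21: x=[1.8260] v=[-1.1743]
Step 22: x=[1.7096] v=[-1.1636]
Step 23: x=[1.5950] v=[-1.1457]
Step 24: x=[1.4829] v=[-1.1208]
Step 25: x=[1.3740] v=[-1.0890]
Step 26: x=[1.2690] v=[-1.0505]
Step 27: x=[1.1685] v=[-1.0055]
Step 28: x=[1.0731] v=[-0.9543]
Step 29: x=[0.9834] v=[-0.8973]
Step 30: x=[0.8999] v=[-0.8347]
Step 31: x=[0.8232] v=[-0.7670]
Step 32: x=[0.7537] v=[-0.6946]
Step 33: x=[0.6919] v=[-0.6179]
Step 34: x=[0.6382] v=[-0.5374]
Step 35: x=[0.5928] v=[-0.4536]
Step 36: x=[0.5561] v=[-0.3670]
Step 37: x=[0.5283] v=[-0.2781]
Step 38: x=[0.5096] v=[-0.1875]
Step 39: x=[0.5000] v=[-0.0958]
Step 40: x=[0.4997] v=[-0.0035]
Step 41: x=[0.5086] v=[0.0888]
First v>=0 after going negative at step 41, time=4.1000

Answer: 4.1000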